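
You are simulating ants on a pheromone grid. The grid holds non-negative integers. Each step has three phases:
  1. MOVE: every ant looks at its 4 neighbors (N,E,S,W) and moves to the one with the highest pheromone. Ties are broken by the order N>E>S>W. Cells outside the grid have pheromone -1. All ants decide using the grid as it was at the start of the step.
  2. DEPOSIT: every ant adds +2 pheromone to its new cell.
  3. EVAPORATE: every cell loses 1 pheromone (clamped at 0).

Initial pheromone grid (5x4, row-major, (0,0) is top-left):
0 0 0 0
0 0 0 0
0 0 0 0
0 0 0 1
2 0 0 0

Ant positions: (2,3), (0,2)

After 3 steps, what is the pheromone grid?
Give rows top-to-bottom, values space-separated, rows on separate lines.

After step 1: ants at (3,3),(0,3)
  0 0 0 1
  0 0 0 0
  0 0 0 0
  0 0 0 2
  1 0 0 0
After step 2: ants at (2,3),(1,3)
  0 0 0 0
  0 0 0 1
  0 0 0 1
  0 0 0 1
  0 0 0 0
After step 3: ants at (1,3),(2,3)
  0 0 0 0
  0 0 0 2
  0 0 0 2
  0 0 0 0
  0 0 0 0

0 0 0 0
0 0 0 2
0 0 0 2
0 0 0 0
0 0 0 0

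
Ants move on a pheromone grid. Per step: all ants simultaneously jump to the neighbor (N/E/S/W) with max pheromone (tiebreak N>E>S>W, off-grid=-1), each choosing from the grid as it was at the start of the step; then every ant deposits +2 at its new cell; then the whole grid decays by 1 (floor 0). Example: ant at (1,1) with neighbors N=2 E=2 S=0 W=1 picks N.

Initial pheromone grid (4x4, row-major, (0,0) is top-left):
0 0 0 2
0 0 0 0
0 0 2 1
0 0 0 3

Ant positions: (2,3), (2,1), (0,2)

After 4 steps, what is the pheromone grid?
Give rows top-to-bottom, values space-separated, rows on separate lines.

After step 1: ants at (3,3),(2,2),(0,3)
  0 0 0 3
  0 0 0 0
  0 0 3 0
  0 0 0 4
After step 2: ants at (2,3),(1,2),(1,3)
  0 0 0 2
  0 0 1 1
  0 0 2 1
  0 0 0 3
After step 3: ants at (3,3),(2,2),(0,3)
  0 0 0 3
  0 0 0 0
  0 0 3 0
  0 0 0 4
After step 4: ants at (2,3),(1,2),(1,3)
  0 0 0 2
  0 0 1 1
  0 0 2 1
  0 0 0 3

0 0 0 2
0 0 1 1
0 0 2 1
0 0 0 3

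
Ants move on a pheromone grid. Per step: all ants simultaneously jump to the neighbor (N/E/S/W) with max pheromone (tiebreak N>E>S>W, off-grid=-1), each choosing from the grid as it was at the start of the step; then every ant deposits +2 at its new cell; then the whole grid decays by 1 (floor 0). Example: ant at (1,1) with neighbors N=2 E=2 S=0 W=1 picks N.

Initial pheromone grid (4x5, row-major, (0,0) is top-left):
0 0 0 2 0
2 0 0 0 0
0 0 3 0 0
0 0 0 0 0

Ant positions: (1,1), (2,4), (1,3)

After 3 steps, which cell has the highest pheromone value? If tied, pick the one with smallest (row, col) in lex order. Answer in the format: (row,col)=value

Answer: (0,3)=5

Derivation:
Step 1: ant0:(1,1)->W->(1,0) | ant1:(2,4)->N->(1,4) | ant2:(1,3)->N->(0,3)
  grid max=3 at (0,3)
Step 2: ant0:(1,0)->N->(0,0) | ant1:(1,4)->N->(0,4) | ant2:(0,3)->E->(0,4)
  grid max=3 at (0,4)
Step 3: ant0:(0,0)->S->(1,0) | ant1:(0,4)->W->(0,3) | ant2:(0,4)->W->(0,3)
  grid max=5 at (0,3)
Final grid:
  0 0 0 5 2
  3 0 0 0 0
  0 0 0 0 0
  0 0 0 0 0
Max pheromone 5 at (0,3)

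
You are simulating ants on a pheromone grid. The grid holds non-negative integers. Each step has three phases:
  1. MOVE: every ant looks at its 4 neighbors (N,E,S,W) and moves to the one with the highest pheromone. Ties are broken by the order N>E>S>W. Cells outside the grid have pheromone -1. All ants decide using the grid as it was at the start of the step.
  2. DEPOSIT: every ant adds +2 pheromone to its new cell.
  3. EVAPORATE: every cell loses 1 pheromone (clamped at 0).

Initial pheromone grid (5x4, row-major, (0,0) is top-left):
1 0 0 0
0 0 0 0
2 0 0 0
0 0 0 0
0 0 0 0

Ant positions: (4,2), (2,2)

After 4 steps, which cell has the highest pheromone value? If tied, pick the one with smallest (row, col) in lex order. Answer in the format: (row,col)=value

Step 1: ant0:(4,2)->N->(3,2) | ant1:(2,2)->N->(1,2)
  grid max=1 at (1,2)
Step 2: ant0:(3,2)->N->(2,2) | ant1:(1,2)->N->(0,2)
  grid max=1 at (0,2)
Step 3: ant0:(2,2)->N->(1,2) | ant1:(0,2)->E->(0,3)
  grid max=1 at (0,3)
Step 4: ant0:(1,2)->N->(0,2) | ant1:(0,3)->S->(1,3)
  grid max=1 at (0,2)
Final grid:
  0 0 1 0
  0 0 0 1
  0 0 0 0
  0 0 0 0
  0 0 0 0
Max pheromone 1 at (0,2)

Answer: (0,2)=1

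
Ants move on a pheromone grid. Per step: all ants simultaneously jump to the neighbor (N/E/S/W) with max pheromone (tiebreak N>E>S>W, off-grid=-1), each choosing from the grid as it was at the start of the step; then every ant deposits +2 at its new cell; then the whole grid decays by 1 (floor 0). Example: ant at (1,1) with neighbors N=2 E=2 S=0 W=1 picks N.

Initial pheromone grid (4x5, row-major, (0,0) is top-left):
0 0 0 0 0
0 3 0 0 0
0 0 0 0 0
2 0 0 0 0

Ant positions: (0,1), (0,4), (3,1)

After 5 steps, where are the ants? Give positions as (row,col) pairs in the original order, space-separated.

Step 1: ant0:(0,1)->S->(1,1) | ant1:(0,4)->S->(1,4) | ant2:(3,1)->W->(3,0)
  grid max=4 at (1,1)
Step 2: ant0:(1,1)->N->(0,1) | ant1:(1,4)->N->(0,4) | ant2:(3,0)->N->(2,0)
  grid max=3 at (1,1)
Step 3: ant0:(0,1)->S->(1,1) | ant1:(0,4)->S->(1,4) | ant2:(2,0)->S->(3,0)
  grid max=4 at (1,1)
Step 4: ant0:(1,1)->N->(0,1) | ant1:(1,4)->N->(0,4) | ant2:(3,0)->N->(2,0)
  grid max=3 at (1,1)
Step 5: ant0:(0,1)->S->(1,1) | ant1:(0,4)->S->(1,4) | ant2:(2,0)->S->(3,0)
  grid max=4 at (1,1)

(1,1) (1,4) (3,0)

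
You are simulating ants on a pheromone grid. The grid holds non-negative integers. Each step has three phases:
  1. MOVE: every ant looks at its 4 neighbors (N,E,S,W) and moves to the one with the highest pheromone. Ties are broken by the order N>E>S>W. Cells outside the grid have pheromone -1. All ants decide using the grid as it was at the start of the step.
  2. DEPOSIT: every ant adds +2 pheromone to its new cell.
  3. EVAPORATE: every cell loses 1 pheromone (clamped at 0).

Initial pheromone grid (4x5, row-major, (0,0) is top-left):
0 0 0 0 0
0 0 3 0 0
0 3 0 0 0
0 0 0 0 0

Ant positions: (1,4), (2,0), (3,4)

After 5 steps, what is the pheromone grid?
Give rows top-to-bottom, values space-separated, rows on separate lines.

After step 1: ants at (0,4),(2,1),(2,4)
  0 0 0 0 1
  0 0 2 0 0
  0 4 0 0 1
  0 0 0 0 0
After step 2: ants at (1,4),(1,1),(1,4)
  0 0 0 0 0
  0 1 1 0 3
  0 3 0 0 0
  0 0 0 0 0
After step 3: ants at (0,4),(2,1),(0,4)
  0 0 0 0 3
  0 0 0 0 2
  0 4 0 0 0
  0 0 0 0 0
After step 4: ants at (1,4),(1,1),(1,4)
  0 0 0 0 2
  0 1 0 0 5
  0 3 0 0 0
  0 0 0 0 0
After step 5: ants at (0,4),(2,1),(0,4)
  0 0 0 0 5
  0 0 0 0 4
  0 4 0 0 0
  0 0 0 0 0

0 0 0 0 5
0 0 0 0 4
0 4 0 0 0
0 0 0 0 0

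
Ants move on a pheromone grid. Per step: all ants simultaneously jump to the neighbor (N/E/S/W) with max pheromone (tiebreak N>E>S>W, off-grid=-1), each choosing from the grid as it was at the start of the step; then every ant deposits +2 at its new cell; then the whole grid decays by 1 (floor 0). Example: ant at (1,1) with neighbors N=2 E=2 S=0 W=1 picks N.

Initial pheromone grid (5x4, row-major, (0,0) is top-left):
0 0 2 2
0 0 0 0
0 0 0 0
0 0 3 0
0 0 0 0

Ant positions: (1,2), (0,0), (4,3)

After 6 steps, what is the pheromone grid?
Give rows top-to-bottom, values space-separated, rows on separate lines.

After step 1: ants at (0,2),(0,1),(3,3)
  0 1 3 1
  0 0 0 0
  0 0 0 0
  0 0 2 1
  0 0 0 0
After step 2: ants at (0,3),(0,2),(3,2)
  0 0 4 2
  0 0 0 0
  0 0 0 0
  0 0 3 0
  0 0 0 0
After step 3: ants at (0,2),(0,3),(2,2)
  0 0 5 3
  0 0 0 0
  0 0 1 0
  0 0 2 0
  0 0 0 0
After step 4: ants at (0,3),(0,2),(3,2)
  0 0 6 4
  0 0 0 0
  0 0 0 0
  0 0 3 0
  0 0 0 0
After step 5: ants at (0,2),(0,3),(2,2)
  0 0 7 5
  0 0 0 0
  0 0 1 0
  0 0 2 0
  0 0 0 0
After step 6: ants at (0,3),(0,2),(3,2)
  0 0 8 6
  0 0 0 0
  0 0 0 0
  0 0 3 0
  0 0 0 0

0 0 8 6
0 0 0 0
0 0 0 0
0 0 3 0
0 0 0 0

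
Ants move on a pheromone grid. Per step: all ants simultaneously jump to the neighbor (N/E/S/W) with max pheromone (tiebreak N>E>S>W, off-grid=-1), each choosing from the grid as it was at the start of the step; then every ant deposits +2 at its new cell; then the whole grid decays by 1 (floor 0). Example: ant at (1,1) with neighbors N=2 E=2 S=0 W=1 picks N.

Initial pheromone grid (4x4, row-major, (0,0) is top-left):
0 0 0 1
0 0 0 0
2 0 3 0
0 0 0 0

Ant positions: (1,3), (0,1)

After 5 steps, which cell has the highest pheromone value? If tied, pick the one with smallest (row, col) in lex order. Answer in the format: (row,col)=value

Step 1: ant0:(1,3)->N->(0,3) | ant1:(0,1)->E->(0,2)
  grid max=2 at (0,3)
Step 2: ant0:(0,3)->W->(0,2) | ant1:(0,2)->E->(0,3)
  grid max=3 at (0,3)
Step 3: ant0:(0,2)->E->(0,3) | ant1:(0,3)->W->(0,2)
  grid max=4 at (0,3)
Step 4: ant0:(0,3)->W->(0,2) | ant1:(0,2)->E->(0,3)
  grid max=5 at (0,3)
Step 5: ant0:(0,2)->E->(0,3) | ant1:(0,3)->W->(0,2)
  grid max=6 at (0,3)
Final grid:
  0 0 5 6
  0 0 0 0
  0 0 0 0
  0 0 0 0
Max pheromone 6 at (0,3)

Answer: (0,3)=6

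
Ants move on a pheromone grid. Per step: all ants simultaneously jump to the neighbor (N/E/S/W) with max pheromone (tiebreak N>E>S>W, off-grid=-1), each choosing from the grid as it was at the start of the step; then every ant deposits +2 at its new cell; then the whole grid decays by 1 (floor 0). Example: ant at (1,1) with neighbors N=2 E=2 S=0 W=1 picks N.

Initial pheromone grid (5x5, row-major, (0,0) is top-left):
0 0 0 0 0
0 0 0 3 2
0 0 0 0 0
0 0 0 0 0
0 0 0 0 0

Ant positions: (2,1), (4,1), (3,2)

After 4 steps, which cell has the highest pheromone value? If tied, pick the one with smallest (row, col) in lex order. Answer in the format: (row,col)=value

Step 1: ant0:(2,1)->N->(1,1) | ant1:(4,1)->N->(3,1) | ant2:(3,2)->N->(2,2)
  grid max=2 at (1,3)
Step 2: ant0:(1,1)->N->(0,1) | ant1:(3,1)->N->(2,1) | ant2:(2,2)->N->(1,2)
  grid max=1 at (0,1)
Step 3: ant0:(0,1)->E->(0,2) | ant1:(2,1)->N->(1,1) | ant2:(1,2)->E->(1,3)
  grid max=2 at (1,3)
Step 4: ant0:(0,2)->E->(0,3) | ant1:(1,1)->N->(0,1) | ant2:(1,3)->N->(0,3)
  grid max=3 at (0,3)
Final grid:
  0 1 0 3 0
  0 0 0 1 0
  0 0 0 0 0
  0 0 0 0 0
  0 0 0 0 0
Max pheromone 3 at (0,3)

Answer: (0,3)=3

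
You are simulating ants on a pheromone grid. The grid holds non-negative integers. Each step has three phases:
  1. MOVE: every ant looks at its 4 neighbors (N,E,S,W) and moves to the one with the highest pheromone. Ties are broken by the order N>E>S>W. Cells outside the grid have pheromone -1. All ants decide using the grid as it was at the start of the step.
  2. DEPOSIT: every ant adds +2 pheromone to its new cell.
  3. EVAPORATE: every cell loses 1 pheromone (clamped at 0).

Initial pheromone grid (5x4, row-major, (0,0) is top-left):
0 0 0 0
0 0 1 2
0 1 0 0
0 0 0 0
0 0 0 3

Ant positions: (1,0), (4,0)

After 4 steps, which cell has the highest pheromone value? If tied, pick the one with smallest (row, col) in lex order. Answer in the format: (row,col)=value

Step 1: ant0:(1,0)->N->(0,0) | ant1:(4,0)->N->(3,0)
  grid max=2 at (4,3)
Step 2: ant0:(0,0)->E->(0,1) | ant1:(3,0)->N->(2,0)
  grid max=1 at (0,1)
Step 3: ant0:(0,1)->E->(0,2) | ant1:(2,0)->N->(1,0)
  grid max=1 at (0,2)
Step 4: ant0:(0,2)->E->(0,3) | ant1:(1,0)->N->(0,0)
  grid max=1 at (0,0)
Final grid:
  1 0 0 1
  0 0 0 0
  0 0 0 0
  0 0 0 0
  0 0 0 0
Max pheromone 1 at (0,0)

Answer: (0,0)=1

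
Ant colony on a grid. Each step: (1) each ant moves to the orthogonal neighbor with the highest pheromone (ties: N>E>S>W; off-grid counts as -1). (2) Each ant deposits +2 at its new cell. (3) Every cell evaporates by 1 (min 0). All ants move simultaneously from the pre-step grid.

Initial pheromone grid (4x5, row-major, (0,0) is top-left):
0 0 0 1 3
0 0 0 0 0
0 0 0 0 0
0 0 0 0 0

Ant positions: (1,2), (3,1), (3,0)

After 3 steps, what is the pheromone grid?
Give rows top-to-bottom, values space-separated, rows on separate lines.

After step 1: ants at (0,2),(2,1),(2,0)
  0 0 1 0 2
  0 0 0 0 0
  1 1 0 0 0
  0 0 0 0 0
After step 2: ants at (0,3),(2,0),(2,1)
  0 0 0 1 1
  0 0 0 0 0
  2 2 0 0 0
  0 0 0 0 0
After step 3: ants at (0,4),(2,1),(2,0)
  0 0 0 0 2
  0 0 0 0 0
  3 3 0 0 0
  0 0 0 0 0

0 0 0 0 2
0 0 0 0 0
3 3 0 0 0
0 0 0 0 0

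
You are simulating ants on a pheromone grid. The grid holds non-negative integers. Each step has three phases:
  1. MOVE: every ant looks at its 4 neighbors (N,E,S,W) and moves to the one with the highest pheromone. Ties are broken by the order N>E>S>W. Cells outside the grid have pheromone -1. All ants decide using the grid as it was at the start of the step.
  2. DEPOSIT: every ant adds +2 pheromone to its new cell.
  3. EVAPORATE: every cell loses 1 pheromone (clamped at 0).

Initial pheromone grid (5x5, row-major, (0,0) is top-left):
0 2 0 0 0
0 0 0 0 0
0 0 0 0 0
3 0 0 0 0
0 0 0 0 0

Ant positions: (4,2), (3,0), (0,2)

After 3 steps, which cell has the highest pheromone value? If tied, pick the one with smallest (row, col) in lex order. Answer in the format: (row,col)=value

Answer: (0,1)=3

Derivation:
Step 1: ant0:(4,2)->N->(3,2) | ant1:(3,0)->N->(2,0) | ant2:(0,2)->W->(0,1)
  grid max=3 at (0,1)
Step 2: ant0:(3,2)->N->(2,2) | ant1:(2,0)->S->(3,0) | ant2:(0,1)->E->(0,2)
  grid max=3 at (3,0)
Step 3: ant0:(2,2)->N->(1,2) | ant1:(3,0)->N->(2,0) | ant2:(0,2)->W->(0,1)
  grid max=3 at (0,1)
Final grid:
  0 3 0 0 0
  0 0 1 0 0
  1 0 0 0 0
  2 0 0 0 0
  0 0 0 0 0
Max pheromone 3 at (0,1)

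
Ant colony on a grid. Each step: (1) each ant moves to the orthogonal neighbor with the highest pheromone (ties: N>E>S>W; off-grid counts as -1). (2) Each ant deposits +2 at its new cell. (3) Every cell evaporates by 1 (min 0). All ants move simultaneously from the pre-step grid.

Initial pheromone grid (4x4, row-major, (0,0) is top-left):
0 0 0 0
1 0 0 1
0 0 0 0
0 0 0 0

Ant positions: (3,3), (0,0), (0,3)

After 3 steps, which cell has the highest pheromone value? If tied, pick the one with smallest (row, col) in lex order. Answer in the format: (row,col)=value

Step 1: ant0:(3,3)->N->(2,3) | ant1:(0,0)->S->(1,0) | ant2:(0,3)->S->(1,3)
  grid max=2 at (1,0)
Step 2: ant0:(2,3)->N->(1,3) | ant1:(1,0)->N->(0,0) | ant2:(1,3)->S->(2,3)
  grid max=3 at (1,3)
Step 3: ant0:(1,3)->S->(2,3) | ant1:(0,0)->S->(1,0) | ant2:(2,3)->N->(1,3)
  grid max=4 at (1,3)
Final grid:
  0 0 0 0
  2 0 0 4
  0 0 0 3
  0 0 0 0
Max pheromone 4 at (1,3)

Answer: (1,3)=4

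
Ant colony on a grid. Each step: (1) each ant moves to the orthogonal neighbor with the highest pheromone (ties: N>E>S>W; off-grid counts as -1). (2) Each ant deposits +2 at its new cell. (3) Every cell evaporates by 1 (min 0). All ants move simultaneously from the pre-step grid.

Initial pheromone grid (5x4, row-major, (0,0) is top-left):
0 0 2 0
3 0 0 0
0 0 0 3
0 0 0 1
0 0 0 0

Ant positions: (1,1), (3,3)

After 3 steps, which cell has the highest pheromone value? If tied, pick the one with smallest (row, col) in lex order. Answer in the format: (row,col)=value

Step 1: ant0:(1,1)->W->(1,0) | ant1:(3,3)->N->(2,3)
  grid max=4 at (1,0)
Step 2: ant0:(1,0)->N->(0,0) | ant1:(2,3)->N->(1,3)
  grid max=3 at (1,0)
Step 3: ant0:(0,0)->S->(1,0) | ant1:(1,3)->S->(2,3)
  grid max=4 at (1,0)
Final grid:
  0 0 0 0
  4 0 0 0
  0 0 0 4
  0 0 0 0
  0 0 0 0
Max pheromone 4 at (1,0)

Answer: (1,0)=4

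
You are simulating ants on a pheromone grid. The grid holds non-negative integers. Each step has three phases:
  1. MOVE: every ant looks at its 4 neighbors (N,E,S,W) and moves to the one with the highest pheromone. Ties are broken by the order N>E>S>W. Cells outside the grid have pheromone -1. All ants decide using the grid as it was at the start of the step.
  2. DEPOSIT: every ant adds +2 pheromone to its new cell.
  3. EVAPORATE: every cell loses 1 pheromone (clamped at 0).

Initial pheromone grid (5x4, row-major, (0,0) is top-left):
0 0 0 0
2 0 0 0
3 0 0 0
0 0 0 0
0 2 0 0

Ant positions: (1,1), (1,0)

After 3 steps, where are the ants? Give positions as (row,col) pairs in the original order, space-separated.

Step 1: ant0:(1,1)->W->(1,0) | ant1:(1,0)->S->(2,0)
  grid max=4 at (2,0)
Step 2: ant0:(1,0)->S->(2,0) | ant1:(2,0)->N->(1,0)
  grid max=5 at (2,0)
Step 3: ant0:(2,0)->N->(1,0) | ant1:(1,0)->S->(2,0)
  grid max=6 at (2,0)

(1,0) (2,0)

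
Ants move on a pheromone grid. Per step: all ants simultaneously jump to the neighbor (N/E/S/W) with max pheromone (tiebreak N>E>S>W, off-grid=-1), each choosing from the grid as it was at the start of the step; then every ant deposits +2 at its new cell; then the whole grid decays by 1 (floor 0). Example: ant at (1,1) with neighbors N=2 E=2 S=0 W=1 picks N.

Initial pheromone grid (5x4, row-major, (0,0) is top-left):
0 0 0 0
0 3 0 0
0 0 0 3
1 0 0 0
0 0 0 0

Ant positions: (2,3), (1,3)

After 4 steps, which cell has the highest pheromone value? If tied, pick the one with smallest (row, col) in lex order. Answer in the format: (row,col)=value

Answer: (2,3)=7

Derivation:
Step 1: ant0:(2,3)->N->(1,3) | ant1:(1,3)->S->(2,3)
  grid max=4 at (2,3)
Step 2: ant0:(1,3)->S->(2,3) | ant1:(2,3)->N->(1,3)
  grid max=5 at (2,3)
Step 3: ant0:(2,3)->N->(1,3) | ant1:(1,3)->S->(2,3)
  grid max=6 at (2,3)
Step 4: ant0:(1,3)->S->(2,3) | ant1:(2,3)->N->(1,3)
  grid max=7 at (2,3)
Final grid:
  0 0 0 0
  0 0 0 4
  0 0 0 7
  0 0 0 0
  0 0 0 0
Max pheromone 7 at (2,3)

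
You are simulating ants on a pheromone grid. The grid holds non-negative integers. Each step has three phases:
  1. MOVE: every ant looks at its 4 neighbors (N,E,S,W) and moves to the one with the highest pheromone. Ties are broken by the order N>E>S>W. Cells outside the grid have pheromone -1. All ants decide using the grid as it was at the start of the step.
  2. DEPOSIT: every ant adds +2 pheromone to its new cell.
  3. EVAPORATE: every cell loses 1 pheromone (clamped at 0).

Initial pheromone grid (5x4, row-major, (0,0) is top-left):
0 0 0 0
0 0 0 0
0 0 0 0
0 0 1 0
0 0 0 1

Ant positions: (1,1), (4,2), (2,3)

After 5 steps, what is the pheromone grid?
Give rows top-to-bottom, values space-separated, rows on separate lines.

After step 1: ants at (0,1),(3,2),(1,3)
  0 1 0 0
  0 0 0 1
  0 0 0 0
  0 0 2 0
  0 0 0 0
After step 2: ants at (0,2),(2,2),(0,3)
  0 0 1 1
  0 0 0 0
  0 0 1 0
  0 0 1 0
  0 0 0 0
After step 3: ants at (0,3),(3,2),(0,2)
  0 0 2 2
  0 0 0 0
  0 0 0 0
  0 0 2 0
  0 0 0 0
After step 4: ants at (0,2),(2,2),(0,3)
  0 0 3 3
  0 0 0 0
  0 0 1 0
  0 0 1 0
  0 0 0 0
After step 5: ants at (0,3),(3,2),(0,2)
  0 0 4 4
  0 0 0 0
  0 0 0 0
  0 0 2 0
  0 0 0 0

0 0 4 4
0 0 0 0
0 0 0 0
0 0 2 0
0 0 0 0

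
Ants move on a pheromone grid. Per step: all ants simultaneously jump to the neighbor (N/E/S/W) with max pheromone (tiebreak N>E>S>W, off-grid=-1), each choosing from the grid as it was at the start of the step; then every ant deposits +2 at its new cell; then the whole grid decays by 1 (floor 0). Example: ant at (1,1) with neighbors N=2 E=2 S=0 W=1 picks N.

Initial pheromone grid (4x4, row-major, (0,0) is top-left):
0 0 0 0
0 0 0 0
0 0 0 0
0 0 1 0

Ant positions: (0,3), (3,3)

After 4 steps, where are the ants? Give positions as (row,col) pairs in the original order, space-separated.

Step 1: ant0:(0,3)->S->(1,3) | ant1:(3,3)->W->(3,2)
  grid max=2 at (3,2)
Step 2: ant0:(1,3)->N->(0,3) | ant1:(3,2)->N->(2,2)
  grid max=1 at (0,3)
Step 3: ant0:(0,3)->S->(1,3) | ant1:(2,2)->S->(3,2)
  grid max=2 at (3,2)
Step 4: ant0:(1,3)->N->(0,3) | ant1:(3,2)->N->(2,2)
  grid max=1 at (0,3)

(0,3) (2,2)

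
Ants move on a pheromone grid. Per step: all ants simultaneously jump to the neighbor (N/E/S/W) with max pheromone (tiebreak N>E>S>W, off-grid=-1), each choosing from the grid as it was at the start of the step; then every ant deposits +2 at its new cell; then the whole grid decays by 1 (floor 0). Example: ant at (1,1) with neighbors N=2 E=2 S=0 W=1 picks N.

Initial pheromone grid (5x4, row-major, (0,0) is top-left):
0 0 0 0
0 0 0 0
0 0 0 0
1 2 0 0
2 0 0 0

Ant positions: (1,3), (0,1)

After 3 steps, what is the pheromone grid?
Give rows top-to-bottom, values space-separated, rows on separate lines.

After step 1: ants at (0,3),(0,2)
  0 0 1 1
  0 0 0 0
  0 0 0 0
  0 1 0 0
  1 0 0 0
After step 2: ants at (0,2),(0,3)
  0 0 2 2
  0 0 0 0
  0 0 0 0
  0 0 0 0
  0 0 0 0
After step 3: ants at (0,3),(0,2)
  0 0 3 3
  0 0 0 0
  0 0 0 0
  0 0 0 0
  0 0 0 0

0 0 3 3
0 0 0 0
0 0 0 0
0 0 0 0
0 0 0 0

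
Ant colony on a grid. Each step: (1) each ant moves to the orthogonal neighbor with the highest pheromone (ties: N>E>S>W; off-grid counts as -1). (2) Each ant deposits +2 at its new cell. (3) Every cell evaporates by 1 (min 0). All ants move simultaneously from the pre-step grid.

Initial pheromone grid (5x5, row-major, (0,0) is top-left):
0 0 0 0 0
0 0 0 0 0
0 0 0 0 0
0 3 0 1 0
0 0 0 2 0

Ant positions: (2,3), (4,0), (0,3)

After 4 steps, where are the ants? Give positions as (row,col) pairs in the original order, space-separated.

Step 1: ant0:(2,3)->S->(3,3) | ant1:(4,0)->N->(3,0) | ant2:(0,3)->E->(0,4)
  grid max=2 at (3,1)
Step 2: ant0:(3,3)->S->(4,3) | ant1:(3,0)->E->(3,1) | ant2:(0,4)->S->(1,4)
  grid max=3 at (3,1)
Step 3: ant0:(4,3)->N->(3,3) | ant1:(3,1)->N->(2,1) | ant2:(1,4)->N->(0,4)
  grid max=2 at (3,1)
Step 4: ant0:(3,3)->S->(4,3) | ant1:(2,1)->S->(3,1) | ant2:(0,4)->S->(1,4)
  grid max=3 at (3,1)

(4,3) (3,1) (1,4)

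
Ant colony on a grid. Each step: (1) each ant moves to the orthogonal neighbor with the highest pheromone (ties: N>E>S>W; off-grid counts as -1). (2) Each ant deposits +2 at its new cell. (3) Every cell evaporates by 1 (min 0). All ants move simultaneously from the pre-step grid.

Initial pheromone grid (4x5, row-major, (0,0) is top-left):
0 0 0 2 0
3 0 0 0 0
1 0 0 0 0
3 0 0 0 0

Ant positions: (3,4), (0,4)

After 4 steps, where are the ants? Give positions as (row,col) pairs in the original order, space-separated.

Step 1: ant0:(3,4)->N->(2,4) | ant1:(0,4)->W->(0,3)
  grid max=3 at (0,3)
Step 2: ant0:(2,4)->N->(1,4) | ant1:(0,3)->E->(0,4)
  grid max=2 at (0,3)
Step 3: ant0:(1,4)->N->(0,4) | ant1:(0,4)->W->(0,3)
  grid max=3 at (0,3)
Step 4: ant0:(0,4)->W->(0,3) | ant1:(0,3)->E->(0,4)
  grid max=4 at (0,3)

(0,3) (0,4)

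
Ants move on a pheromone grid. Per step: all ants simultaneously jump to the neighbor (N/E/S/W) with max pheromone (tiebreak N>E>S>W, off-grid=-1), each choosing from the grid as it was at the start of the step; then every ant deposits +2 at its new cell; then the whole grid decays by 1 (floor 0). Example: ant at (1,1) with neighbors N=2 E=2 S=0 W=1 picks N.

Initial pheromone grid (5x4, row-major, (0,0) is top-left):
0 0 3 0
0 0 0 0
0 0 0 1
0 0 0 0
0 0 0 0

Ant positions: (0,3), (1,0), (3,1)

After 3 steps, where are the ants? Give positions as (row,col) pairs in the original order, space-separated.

Step 1: ant0:(0,3)->W->(0,2) | ant1:(1,0)->N->(0,0) | ant2:(3,1)->N->(2,1)
  grid max=4 at (0,2)
Step 2: ant0:(0,2)->E->(0,3) | ant1:(0,0)->E->(0,1) | ant2:(2,1)->N->(1,1)
  grid max=3 at (0,2)
Step 3: ant0:(0,3)->W->(0,2) | ant1:(0,1)->E->(0,2) | ant2:(1,1)->N->(0,1)
  grid max=6 at (0,2)

(0,2) (0,2) (0,1)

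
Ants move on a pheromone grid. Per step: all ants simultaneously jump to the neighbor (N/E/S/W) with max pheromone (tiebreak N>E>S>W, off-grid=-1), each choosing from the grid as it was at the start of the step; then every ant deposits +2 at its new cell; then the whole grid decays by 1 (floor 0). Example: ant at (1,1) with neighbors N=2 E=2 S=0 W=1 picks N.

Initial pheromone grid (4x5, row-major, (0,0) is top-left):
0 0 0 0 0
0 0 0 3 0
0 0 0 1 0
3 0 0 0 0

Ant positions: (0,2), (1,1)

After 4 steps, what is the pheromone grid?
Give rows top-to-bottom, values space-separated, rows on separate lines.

After step 1: ants at (0,3),(0,1)
  0 1 0 1 0
  0 0 0 2 0
  0 0 0 0 0
  2 0 0 0 0
After step 2: ants at (1,3),(0,2)
  0 0 1 0 0
  0 0 0 3 0
  0 0 0 0 0
  1 0 0 0 0
After step 3: ants at (0,3),(0,3)
  0 0 0 3 0
  0 0 0 2 0
  0 0 0 0 0
  0 0 0 0 0
After step 4: ants at (1,3),(1,3)
  0 0 0 2 0
  0 0 0 5 0
  0 0 0 0 0
  0 0 0 0 0

0 0 0 2 0
0 0 0 5 0
0 0 0 0 0
0 0 0 0 0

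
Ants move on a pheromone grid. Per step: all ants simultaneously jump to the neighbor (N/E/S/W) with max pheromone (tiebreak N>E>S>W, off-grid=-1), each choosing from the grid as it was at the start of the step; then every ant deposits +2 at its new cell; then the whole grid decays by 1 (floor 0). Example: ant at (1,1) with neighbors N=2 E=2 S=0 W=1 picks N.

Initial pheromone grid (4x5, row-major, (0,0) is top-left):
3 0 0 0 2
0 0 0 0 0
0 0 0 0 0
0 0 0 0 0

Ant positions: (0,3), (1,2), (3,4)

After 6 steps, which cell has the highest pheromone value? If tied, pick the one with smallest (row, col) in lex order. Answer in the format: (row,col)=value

Answer: (1,4)=11

Derivation:
Step 1: ant0:(0,3)->E->(0,4) | ant1:(1,2)->N->(0,2) | ant2:(3,4)->N->(2,4)
  grid max=3 at (0,4)
Step 2: ant0:(0,4)->S->(1,4) | ant1:(0,2)->E->(0,3) | ant2:(2,4)->N->(1,4)
  grid max=3 at (1,4)
Step 3: ant0:(1,4)->N->(0,4) | ant1:(0,3)->E->(0,4) | ant2:(1,4)->N->(0,4)
  grid max=7 at (0,4)
Step 4: ant0:(0,4)->S->(1,4) | ant1:(0,4)->S->(1,4) | ant2:(0,4)->S->(1,4)
  grid max=7 at (1,4)
Step 5: ant0:(1,4)->N->(0,4) | ant1:(1,4)->N->(0,4) | ant2:(1,4)->N->(0,4)
  grid max=11 at (0,4)
Step 6: ant0:(0,4)->S->(1,4) | ant1:(0,4)->S->(1,4) | ant2:(0,4)->S->(1,4)
  grid max=11 at (1,4)
Final grid:
  0 0 0 0 10
  0 0 0 0 11
  0 0 0 0 0
  0 0 0 0 0
Max pheromone 11 at (1,4)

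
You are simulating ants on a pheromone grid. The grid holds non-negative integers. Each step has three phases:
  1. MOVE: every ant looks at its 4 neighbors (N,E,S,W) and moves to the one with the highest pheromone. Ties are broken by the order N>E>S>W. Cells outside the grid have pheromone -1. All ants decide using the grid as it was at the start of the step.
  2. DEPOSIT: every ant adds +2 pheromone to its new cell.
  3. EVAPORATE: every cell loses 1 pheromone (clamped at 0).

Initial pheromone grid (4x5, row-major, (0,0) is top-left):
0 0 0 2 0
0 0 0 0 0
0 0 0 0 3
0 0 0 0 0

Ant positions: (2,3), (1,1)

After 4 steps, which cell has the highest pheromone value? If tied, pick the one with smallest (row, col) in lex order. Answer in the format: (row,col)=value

Step 1: ant0:(2,3)->E->(2,4) | ant1:(1,1)->N->(0,1)
  grid max=4 at (2,4)
Step 2: ant0:(2,4)->N->(1,4) | ant1:(0,1)->E->(0,2)
  grid max=3 at (2,4)
Step 3: ant0:(1,4)->S->(2,4) | ant1:(0,2)->E->(0,3)
  grid max=4 at (2,4)
Step 4: ant0:(2,4)->N->(1,4) | ant1:(0,3)->E->(0,4)
  grid max=3 at (2,4)
Final grid:
  0 0 0 0 1
  0 0 0 0 1
  0 0 0 0 3
  0 0 0 0 0
Max pheromone 3 at (2,4)

Answer: (2,4)=3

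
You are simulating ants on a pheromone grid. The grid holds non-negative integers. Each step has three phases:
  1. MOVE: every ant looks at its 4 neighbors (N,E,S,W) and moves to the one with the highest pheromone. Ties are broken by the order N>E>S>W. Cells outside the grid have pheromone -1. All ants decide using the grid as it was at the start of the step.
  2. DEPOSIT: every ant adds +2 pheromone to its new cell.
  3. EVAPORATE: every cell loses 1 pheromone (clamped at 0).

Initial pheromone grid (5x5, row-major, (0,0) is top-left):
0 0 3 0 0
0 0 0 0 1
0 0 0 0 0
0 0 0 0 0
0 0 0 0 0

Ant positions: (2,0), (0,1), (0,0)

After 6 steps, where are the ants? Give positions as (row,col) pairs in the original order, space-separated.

Step 1: ant0:(2,0)->N->(1,0) | ant1:(0,1)->E->(0,2) | ant2:(0,0)->E->(0,1)
  grid max=4 at (0,2)
Step 2: ant0:(1,0)->N->(0,0) | ant1:(0,2)->W->(0,1) | ant2:(0,1)->E->(0,2)
  grid max=5 at (0,2)
Step 3: ant0:(0,0)->E->(0,1) | ant1:(0,1)->E->(0,2) | ant2:(0,2)->W->(0,1)
  grid max=6 at (0,2)
Step 4: ant0:(0,1)->E->(0,2) | ant1:(0,2)->W->(0,1) | ant2:(0,1)->E->(0,2)
  grid max=9 at (0,2)
Step 5: ant0:(0,2)->W->(0,1) | ant1:(0,1)->E->(0,2) | ant2:(0,2)->W->(0,1)
  grid max=10 at (0,2)
Step 6: ant0:(0,1)->E->(0,2) | ant1:(0,2)->W->(0,1) | ant2:(0,1)->E->(0,2)
  grid max=13 at (0,2)

(0,2) (0,1) (0,2)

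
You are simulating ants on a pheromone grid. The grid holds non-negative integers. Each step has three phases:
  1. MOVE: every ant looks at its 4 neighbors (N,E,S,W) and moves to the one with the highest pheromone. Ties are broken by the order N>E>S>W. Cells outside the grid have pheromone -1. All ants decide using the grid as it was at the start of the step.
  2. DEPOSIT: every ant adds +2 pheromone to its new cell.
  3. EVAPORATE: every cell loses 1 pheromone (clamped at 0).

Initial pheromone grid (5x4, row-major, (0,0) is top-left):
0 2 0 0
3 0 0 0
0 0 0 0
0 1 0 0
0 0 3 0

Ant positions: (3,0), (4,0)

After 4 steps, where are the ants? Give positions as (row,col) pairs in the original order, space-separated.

Step 1: ant0:(3,0)->E->(3,1) | ant1:(4,0)->N->(3,0)
  grid max=2 at (1,0)
Step 2: ant0:(3,1)->W->(3,0) | ant1:(3,0)->E->(3,1)
  grid max=3 at (3,1)
Step 3: ant0:(3,0)->E->(3,1) | ant1:(3,1)->W->(3,0)
  grid max=4 at (3,1)
Step 4: ant0:(3,1)->W->(3,0) | ant1:(3,0)->E->(3,1)
  grid max=5 at (3,1)

(3,0) (3,1)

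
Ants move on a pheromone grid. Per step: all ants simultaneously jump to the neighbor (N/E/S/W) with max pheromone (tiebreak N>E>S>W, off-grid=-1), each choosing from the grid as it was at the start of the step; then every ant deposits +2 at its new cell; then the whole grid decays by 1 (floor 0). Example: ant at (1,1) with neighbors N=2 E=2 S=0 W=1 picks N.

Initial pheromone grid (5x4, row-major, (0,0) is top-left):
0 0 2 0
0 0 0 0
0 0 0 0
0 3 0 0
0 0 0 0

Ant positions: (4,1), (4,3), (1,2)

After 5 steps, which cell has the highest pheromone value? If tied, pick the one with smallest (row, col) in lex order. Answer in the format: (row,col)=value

Step 1: ant0:(4,1)->N->(3,1) | ant1:(4,3)->N->(3,3) | ant2:(1,2)->N->(0,2)
  grid max=4 at (3,1)
Step 2: ant0:(3,1)->N->(2,1) | ant1:(3,3)->N->(2,3) | ant2:(0,2)->E->(0,3)
  grid max=3 at (3,1)
Step 3: ant0:(2,1)->S->(3,1) | ant1:(2,3)->N->(1,3) | ant2:(0,3)->W->(0,2)
  grid max=4 at (3,1)
Step 4: ant0:(3,1)->N->(2,1) | ant1:(1,3)->N->(0,3) | ant2:(0,2)->E->(0,3)
  grid max=3 at (0,3)
Step 5: ant0:(2,1)->S->(3,1) | ant1:(0,3)->W->(0,2) | ant2:(0,3)->W->(0,2)
  grid max=5 at (0,2)
Final grid:
  0 0 5 2
  0 0 0 0
  0 0 0 0
  0 4 0 0
  0 0 0 0
Max pheromone 5 at (0,2)

Answer: (0,2)=5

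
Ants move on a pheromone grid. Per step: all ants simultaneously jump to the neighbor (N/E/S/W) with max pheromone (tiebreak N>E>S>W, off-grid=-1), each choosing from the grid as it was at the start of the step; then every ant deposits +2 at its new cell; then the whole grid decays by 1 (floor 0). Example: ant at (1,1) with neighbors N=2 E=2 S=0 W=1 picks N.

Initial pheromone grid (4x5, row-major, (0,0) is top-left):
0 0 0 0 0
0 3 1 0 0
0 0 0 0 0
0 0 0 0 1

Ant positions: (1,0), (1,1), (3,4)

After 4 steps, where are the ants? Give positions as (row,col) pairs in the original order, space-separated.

Step 1: ant0:(1,0)->E->(1,1) | ant1:(1,1)->E->(1,2) | ant2:(3,4)->N->(2,4)
  grid max=4 at (1,1)
Step 2: ant0:(1,1)->E->(1,2) | ant1:(1,2)->W->(1,1) | ant2:(2,4)->N->(1,4)
  grid max=5 at (1,1)
Step 3: ant0:(1,2)->W->(1,1) | ant1:(1,1)->E->(1,2) | ant2:(1,4)->N->(0,4)
  grid max=6 at (1,1)
Step 4: ant0:(1,1)->E->(1,2) | ant1:(1,2)->W->(1,1) | ant2:(0,4)->S->(1,4)
  grid max=7 at (1,1)

(1,2) (1,1) (1,4)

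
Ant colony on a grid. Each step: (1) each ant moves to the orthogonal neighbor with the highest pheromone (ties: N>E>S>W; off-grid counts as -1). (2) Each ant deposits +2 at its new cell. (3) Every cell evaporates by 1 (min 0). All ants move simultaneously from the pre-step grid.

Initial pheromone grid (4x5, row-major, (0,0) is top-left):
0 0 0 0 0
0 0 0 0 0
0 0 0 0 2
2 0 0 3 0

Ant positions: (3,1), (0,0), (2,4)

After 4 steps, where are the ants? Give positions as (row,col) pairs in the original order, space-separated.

Step 1: ant0:(3,1)->W->(3,0) | ant1:(0,0)->E->(0,1) | ant2:(2,4)->N->(1,4)
  grid max=3 at (3,0)
Step 2: ant0:(3,0)->N->(2,0) | ant1:(0,1)->E->(0,2) | ant2:(1,4)->S->(2,4)
  grid max=2 at (2,4)
Step 3: ant0:(2,0)->S->(3,0) | ant1:(0,2)->E->(0,3) | ant2:(2,4)->N->(1,4)
  grid max=3 at (3,0)
Step 4: ant0:(3,0)->N->(2,0) | ant1:(0,3)->E->(0,4) | ant2:(1,4)->S->(2,4)
  grid max=2 at (2,4)

(2,0) (0,4) (2,4)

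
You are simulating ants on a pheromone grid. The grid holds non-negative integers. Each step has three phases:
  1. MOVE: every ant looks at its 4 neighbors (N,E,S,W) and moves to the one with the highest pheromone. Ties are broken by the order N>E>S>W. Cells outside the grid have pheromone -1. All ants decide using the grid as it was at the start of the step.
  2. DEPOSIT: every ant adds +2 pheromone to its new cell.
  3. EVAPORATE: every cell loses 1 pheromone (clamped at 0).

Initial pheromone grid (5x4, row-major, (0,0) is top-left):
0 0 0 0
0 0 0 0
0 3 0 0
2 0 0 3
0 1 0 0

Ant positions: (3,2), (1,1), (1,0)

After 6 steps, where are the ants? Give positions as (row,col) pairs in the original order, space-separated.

Step 1: ant0:(3,2)->E->(3,3) | ant1:(1,1)->S->(2,1) | ant2:(1,0)->N->(0,0)
  grid max=4 at (2,1)
Step 2: ant0:(3,3)->N->(2,3) | ant1:(2,1)->N->(1,1) | ant2:(0,0)->E->(0,1)
  grid max=3 at (2,1)
Step 3: ant0:(2,3)->S->(3,3) | ant1:(1,1)->S->(2,1) | ant2:(0,1)->S->(1,1)
  grid max=4 at (2,1)
Step 4: ant0:(3,3)->N->(2,3) | ant1:(2,1)->N->(1,1) | ant2:(1,1)->S->(2,1)
  grid max=5 at (2,1)
Step 5: ant0:(2,3)->S->(3,3) | ant1:(1,1)->S->(2,1) | ant2:(2,1)->N->(1,1)
  grid max=6 at (2,1)
Step 6: ant0:(3,3)->N->(2,3) | ant1:(2,1)->N->(1,1) | ant2:(1,1)->S->(2,1)
  grid max=7 at (2,1)

(2,3) (1,1) (2,1)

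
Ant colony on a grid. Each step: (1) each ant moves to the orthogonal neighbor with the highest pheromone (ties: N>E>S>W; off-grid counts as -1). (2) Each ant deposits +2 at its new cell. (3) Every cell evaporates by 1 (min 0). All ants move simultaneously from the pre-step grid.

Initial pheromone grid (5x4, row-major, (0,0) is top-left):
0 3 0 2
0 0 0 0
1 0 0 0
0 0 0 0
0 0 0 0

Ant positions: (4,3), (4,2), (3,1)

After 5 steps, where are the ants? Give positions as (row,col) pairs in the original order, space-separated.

Step 1: ant0:(4,3)->N->(3,3) | ant1:(4,2)->N->(3,2) | ant2:(3,1)->N->(2,1)
  grid max=2 at (0,1)
Step 2: ant0:(3,3)->W->(3,2) | ant1:(3,2)->E->(3,3) | ant2:(2,1)->N->(1,1)
  grid max=2 at (3,2)
Step 3: ant0:(3,2)->E->(3,3) | ant1:(3,3)->W->(3,2) | ant2:(1,1)->N->(0,1)
  grid max=3 at (3,2)
Step 4: ant0:(3,3)->W->(3,2) | ant1:(3,2)->E->(3,3) | ant2:(0,1)->E->(0,2)
  grid max=4 at (3,2)
Step 5: ant0:(3,2)->E->(3,3) | ant1:(3,3)->W->(3,2) | ant2:(0,2)->W->(0,1)
  grid max=5 at (3,2)

(3,3) (3,2) (0,1)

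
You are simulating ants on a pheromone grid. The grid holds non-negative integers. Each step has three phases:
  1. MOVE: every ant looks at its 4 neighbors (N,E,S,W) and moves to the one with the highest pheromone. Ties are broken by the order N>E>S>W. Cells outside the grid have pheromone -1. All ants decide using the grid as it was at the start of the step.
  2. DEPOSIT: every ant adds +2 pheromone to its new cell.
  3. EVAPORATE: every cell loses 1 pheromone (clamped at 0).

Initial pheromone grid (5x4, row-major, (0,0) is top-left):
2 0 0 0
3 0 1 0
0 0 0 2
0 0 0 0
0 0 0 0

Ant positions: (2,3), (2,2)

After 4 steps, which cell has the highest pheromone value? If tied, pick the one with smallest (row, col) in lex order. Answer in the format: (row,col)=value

Answer: (2,3)=6

Derivation:
Step 1: ant0:(2,3)->N->(1,3) | ant1:(2,2)->E->(2,3)
  grid max=3 at (2,3)
Step 2: ant0:(1,3)->S->(2,3) | ant1:(2,3)->N->(1,3)
  grid max=4 at (2,3)
Step 3: ant0:(2,3)->N->(1,3) | ant1:(1,3)->S->(2,3)
  grid max=5 at (2,3)
Step 4: ant0:(1,3)->S->(2,3) | ant1:(2,3)->N->(1,3)
  grid max=6 at (2,3)
Final grid:
  0 0 0 0
  0 0 0 4
  0 0 0 6
  0 0 0 0
  0 0 0 0
Max pheromone 6 at (2,3)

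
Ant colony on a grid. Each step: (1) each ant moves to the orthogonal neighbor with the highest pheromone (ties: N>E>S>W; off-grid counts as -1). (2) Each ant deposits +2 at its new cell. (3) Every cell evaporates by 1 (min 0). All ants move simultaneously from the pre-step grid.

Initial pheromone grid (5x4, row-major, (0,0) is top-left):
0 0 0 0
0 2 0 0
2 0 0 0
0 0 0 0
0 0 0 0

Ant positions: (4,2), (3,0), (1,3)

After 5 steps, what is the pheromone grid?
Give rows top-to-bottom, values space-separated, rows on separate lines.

After step 1: ants at (3,2),(2,0),(0,3)
  0 0 0 1
  0 1 0 0
  3 0 0 0
  0 0 1 0
  0 0 0 0
After step 2: ants at (2,2),(1,0),(1,3)
  0 0 0 0
  1 0 0 1
  2 0 1 0
  0 0 0 0
  0 0 0 0
After step 3: ants at (1,2),(2,0),(0,3)
  0 0 0 1
  0 0 1 0
  3 0 0 0
  0 0 0 0
  0 0 0 0
After step 4: ants at (0,2),(1,0),(1,3)
  0 0 1 0
  1 0 0 1
  2 0 0 0
  0 0 0 0
  0 0 0 0
After step 5: ants at (0,3),(2,0),(0,3)
  0 0 0 3
  0 0 0 0
  3 0 0 0
  0 0 0 0
  0 0 0 0

0 0 0 3
0 0 0 0
3 0 0 0
0 0 0 0
0 0 0 0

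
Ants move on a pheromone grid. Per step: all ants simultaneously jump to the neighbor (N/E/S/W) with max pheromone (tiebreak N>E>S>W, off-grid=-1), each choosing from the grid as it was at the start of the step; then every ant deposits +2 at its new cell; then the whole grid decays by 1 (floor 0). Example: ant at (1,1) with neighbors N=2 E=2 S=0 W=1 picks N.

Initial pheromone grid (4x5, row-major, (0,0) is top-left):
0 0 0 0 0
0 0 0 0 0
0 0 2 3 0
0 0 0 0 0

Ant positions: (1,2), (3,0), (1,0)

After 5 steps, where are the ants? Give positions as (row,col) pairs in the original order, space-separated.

Step 1: ant0:(1,2)->S->(2,2) | ant1:(3,0)->N->(2,0) | ant2:(1,0)->N->(0,0)
  grid max=3 at (2,2)
Step 2: ant0:(2,2)->E->(2,3) | ant1:(2,0)->N->(1,0) | ant2:(0,0)->E->(0,1)
  grid max=3 at (2,3)
Step 3: ant0:(2,3)->W->(2,2) | ant1:(1,0)->N->(0,0) | ant2:(0,1)->E->(0,2)
  grid max=3 at (2,2)
Step 4: ant0:(2,2)->E->(2,3) | ant1:(0,0)->E->(0,1) | ant2:(0,2)->E->(0,3)
  grid max=3 at (2,3)
Step 5: ant0:(2,3)->W->(2,2) | ant1:(0,1)->E->(0,2) | ant2:(0,3)->E->(0,4)
  grid max=3 at (2,2)

(2,2) (0,2) (0,4)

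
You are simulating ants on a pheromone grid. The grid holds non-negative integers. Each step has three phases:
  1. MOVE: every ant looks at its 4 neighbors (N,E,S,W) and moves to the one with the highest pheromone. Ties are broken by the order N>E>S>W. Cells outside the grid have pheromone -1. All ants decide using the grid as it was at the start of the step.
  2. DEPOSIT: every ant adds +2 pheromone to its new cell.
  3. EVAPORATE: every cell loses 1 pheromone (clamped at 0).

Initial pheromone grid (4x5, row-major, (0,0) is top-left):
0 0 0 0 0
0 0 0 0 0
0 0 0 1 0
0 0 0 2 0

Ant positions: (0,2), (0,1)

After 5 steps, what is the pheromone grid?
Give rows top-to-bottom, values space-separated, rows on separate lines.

After step 1: ants at (0,3),(0,2)
  0 0 1 1 0
  0 0 0 0 0
  0 0 0 0 0
  0 0 0 1 0
After step 2: ants at (0,2),(0,3)
  0 0 2 2 0
  0 0 0 0 0
  0 0 0 0 0
  0 0 0 0 0
After step 3: ants at (0,3),(0,2)
  0 0 3 3 0
  0 0 0 0 0
  0 0 0 0 0
  0 0 0 0 0
After step 4: ants at (0,2),(0,3)
  0 0 4 4 0
  0 0 0 0 0
  0 0 0 0 0
  0 0 0 0 0
After step 5: ants at (0,3),(0,2)
  0 0 5 5 0
  0 0 0 0 0
  0 0 0 0 0
  0 0 0 0 0

0 0 5 5 0
0 0 0 0 0
0 0 0 0 0
0 0 0 0 0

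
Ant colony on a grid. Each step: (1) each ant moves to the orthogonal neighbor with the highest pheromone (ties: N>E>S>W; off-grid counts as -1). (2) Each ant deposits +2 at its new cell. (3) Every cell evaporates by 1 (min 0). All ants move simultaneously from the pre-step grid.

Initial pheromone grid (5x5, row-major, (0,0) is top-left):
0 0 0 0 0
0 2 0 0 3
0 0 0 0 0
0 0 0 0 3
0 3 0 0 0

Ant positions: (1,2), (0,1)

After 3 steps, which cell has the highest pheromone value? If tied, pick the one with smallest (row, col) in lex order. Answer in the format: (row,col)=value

Step 1: ant0:(1,2)->W->(1,1) | ant1:(0,1)->S->(1,1)
  grid max=5 at (1,1)
Step 2: ant0:(1,1)->N->(0,1) | ant1:(1,1)->N->(0,1)
  grid max=4 at (1,1)
Step 3: ant0:(0,1)->S->(1,1) | ant1:(0,1)->S->(1,1)
  grid max=7 at (1,1)
Final grid:
  0 2 0 0 0
  0 7 0 0 0
  0 0 0 0 0
  0 0 0 0 0
  0 0 0 0 0
Max pheromone 7 at (1,1)

Answer: (1,1)=7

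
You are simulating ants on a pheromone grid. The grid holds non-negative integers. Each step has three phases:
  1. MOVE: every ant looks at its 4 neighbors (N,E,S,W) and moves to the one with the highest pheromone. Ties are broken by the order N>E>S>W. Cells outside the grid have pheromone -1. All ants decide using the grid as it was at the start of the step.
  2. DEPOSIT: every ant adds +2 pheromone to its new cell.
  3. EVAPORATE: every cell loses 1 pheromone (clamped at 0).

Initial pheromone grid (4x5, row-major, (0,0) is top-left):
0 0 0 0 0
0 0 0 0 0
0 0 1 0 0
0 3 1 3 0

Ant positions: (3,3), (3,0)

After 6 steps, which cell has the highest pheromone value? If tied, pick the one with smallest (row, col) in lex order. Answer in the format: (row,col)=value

Step 1: ant0:(3,3)->W->(3,2) | ant1:(3,0)->E->(3,1)
  grid max=4 at (3,1)
Step 2: ant0:(3,2)->W->(3,1) | ant1:(3,1)->E->(3,2)
  grid max=5 at (3,1)
Step 3: ant0:(3,1)->E->(3,2) | ant1:(3,2)->W->(3,1)
  grid max=6 at (3,1)
Step 4: ant0:(3,2)->W->(3,1) | ant1:(3,1)->E->(3,2)
  grid max=7 at (3,1)
Step 5: ant0:(3,1)->E->(3,2) | ant1:(3,2)->W->(3,1)
  grid max=8 at (3,1)
Step 6: ant0:(3,2)->W->(3,1) | ant1:(3,1)->E->(3,2)
  grid max=9 at (3,1)
Final grid:
  0 0 0 0 0
  0 0 0 0 0
  0 0 0 0 0
  0 9 7 0 0
Max pheromone 9 at (3,1)

Answer: (3,1)=9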